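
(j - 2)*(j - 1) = j^2 - 3*j + 2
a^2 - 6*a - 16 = (a - 8)*(a + 2)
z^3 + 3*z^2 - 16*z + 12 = (z - 2)*(z - 1)*(z + 6)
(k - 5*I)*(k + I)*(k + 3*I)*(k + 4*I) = k^4 + 3*I*k^3 + 21*k^2 + 83*I*k - 60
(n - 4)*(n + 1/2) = n^2 - 7*n/2 - 2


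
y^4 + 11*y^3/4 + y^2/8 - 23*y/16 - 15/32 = (y - 3/4)*(y + 1/2)^2*(y + 5/2)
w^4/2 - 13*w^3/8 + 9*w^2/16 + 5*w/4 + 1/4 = (w/2 + 1/4)*(w - 2)^2*(w + 1/4)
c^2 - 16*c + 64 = (c - 8)^2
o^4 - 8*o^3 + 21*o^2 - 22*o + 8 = (o - 4)*(o - 2)*(o - 1)^2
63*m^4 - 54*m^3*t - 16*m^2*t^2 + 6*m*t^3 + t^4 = (-3*m + t)*(-m + t)*(3*m + t)*(7*m + t)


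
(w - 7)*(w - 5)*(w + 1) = w^3 - 11*w^2 + 23*w + 35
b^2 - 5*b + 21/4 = (b - 7/2)*(b - 3/2)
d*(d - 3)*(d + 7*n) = d^3 + 7*d^2*n - 3*d^2 - 21*d*n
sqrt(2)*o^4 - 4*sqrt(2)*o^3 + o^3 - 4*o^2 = o^2*(o - 4)*(sqrt(2)*o + 1)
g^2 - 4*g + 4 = (g - 2)^2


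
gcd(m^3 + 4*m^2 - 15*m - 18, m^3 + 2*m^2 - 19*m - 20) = m + 1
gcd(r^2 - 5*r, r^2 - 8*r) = r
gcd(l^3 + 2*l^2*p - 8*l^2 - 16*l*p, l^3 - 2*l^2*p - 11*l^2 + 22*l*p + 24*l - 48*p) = l - 8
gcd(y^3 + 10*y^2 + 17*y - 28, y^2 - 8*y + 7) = y - 1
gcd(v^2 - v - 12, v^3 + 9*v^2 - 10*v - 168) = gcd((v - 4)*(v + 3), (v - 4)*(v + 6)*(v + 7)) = v - 4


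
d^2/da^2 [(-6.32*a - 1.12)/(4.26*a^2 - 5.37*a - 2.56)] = ((6.32*a + 1.12)*(8.52*a - 5.37)*(17.04*a - 10.74) + (161.5392*a - 58.3344)*(-4.26*a^2 + 5.37*a + 2.56))/(-4.26*a^2 + 5.37*a + 2.56)^3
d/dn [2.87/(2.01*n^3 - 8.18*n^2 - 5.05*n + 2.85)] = (-17.3061*n^2 + 46.9532*n + 14.4935)/(2.01*n^3 - 8.18*n^2 - 5.05*n + 2.85)^2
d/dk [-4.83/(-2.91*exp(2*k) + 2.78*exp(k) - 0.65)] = (13.4274 - 28.1106*exp(k))*exp(k)/(2.91*exp(2*k) - 2.78*exp(k) + 0.65)^2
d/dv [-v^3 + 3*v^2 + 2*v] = -3*v^2 + 6*v + 2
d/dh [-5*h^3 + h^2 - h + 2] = -15*h^2 + 2*h - 1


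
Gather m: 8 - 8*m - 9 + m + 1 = -7*m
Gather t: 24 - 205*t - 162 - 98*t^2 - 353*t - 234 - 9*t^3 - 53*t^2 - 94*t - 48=-9*t^3 - 151*t^2 - 652*t - 420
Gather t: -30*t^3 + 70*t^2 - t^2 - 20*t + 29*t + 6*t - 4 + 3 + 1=-30*t^3 + 69*t^2 + 15*t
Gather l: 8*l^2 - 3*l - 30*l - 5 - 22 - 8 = 8*l^2 - 33*l - 35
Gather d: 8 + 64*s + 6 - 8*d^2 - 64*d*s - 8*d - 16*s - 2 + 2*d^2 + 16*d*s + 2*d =-6*d^2 + d*(-48*s - 6) + 48*s + 12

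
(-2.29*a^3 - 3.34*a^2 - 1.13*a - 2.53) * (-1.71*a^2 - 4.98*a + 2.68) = 3.9159*a^5 + 17.1156*a^4 + 12.4283*a^3 + 1.0025*a^2 + 9.571*a - 6.7804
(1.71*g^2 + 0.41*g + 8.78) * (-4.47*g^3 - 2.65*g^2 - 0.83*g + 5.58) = -7.6437*g^5 - 6.3642*g^4 - 41.7524*g^3 - 14.0655*g^2 - 4.9996*g + 48.9924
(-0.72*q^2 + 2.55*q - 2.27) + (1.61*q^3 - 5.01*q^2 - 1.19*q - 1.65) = 1.61*q^3 - 5.73*q^2 + 1.36*q - 3.92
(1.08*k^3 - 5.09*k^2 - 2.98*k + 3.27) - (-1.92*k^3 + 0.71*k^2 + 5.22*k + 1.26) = 3.0*k^3 - 5.8*k^2 - 8.2*k + 2.01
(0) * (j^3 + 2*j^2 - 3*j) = 0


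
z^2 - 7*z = z*(z - 7)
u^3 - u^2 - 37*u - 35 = (u - 7)*(u + 1)*(u + 5)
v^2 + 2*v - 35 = (v - 5)*(v + 7)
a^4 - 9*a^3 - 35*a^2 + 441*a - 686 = (a - 7)^2*(a - 2)*(a + 7)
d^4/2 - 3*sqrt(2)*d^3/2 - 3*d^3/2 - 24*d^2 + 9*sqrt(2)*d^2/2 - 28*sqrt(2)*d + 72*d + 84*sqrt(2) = (d/2 + sqrt(2))*(d - 3)*(d - 7*sqrt(2))*(d + 2*sqrt(2))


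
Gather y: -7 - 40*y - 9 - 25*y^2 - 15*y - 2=-25*y^2 - 55*y - 18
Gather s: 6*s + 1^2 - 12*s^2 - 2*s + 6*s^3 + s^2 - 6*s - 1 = 6*s^3 - 11*s^2 - 2*s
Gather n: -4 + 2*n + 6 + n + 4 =3*n + 6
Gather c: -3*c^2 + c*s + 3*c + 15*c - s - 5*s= -3*c^2 + c*(s + 18) - 6*s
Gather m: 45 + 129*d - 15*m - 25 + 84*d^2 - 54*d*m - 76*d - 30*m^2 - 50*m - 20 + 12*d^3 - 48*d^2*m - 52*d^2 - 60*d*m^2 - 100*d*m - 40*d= 12*d^3 + 32*d^2 + 13*d + m^2*(-60*d - 30) + m*(-48*d^2 - 154*d - 65)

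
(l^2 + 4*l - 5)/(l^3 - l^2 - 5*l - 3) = (-l^2 - 4*l + 5)/(-l^3 + l^2 + 5*l + 3)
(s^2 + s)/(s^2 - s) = (s + 1)/(s - 1)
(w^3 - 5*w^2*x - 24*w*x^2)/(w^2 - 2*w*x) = (w^2 - 5*w*x - 24*x^2)/(w - 2*x)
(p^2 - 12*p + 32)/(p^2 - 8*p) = (p - 4)/p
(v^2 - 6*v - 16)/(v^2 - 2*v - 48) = (v + 2)/(v + 6)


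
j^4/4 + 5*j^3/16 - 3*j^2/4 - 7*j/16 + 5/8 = (j/4 + 1/2)*(j - 1)^2*(j + 5/4)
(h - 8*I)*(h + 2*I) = h^2 - 6*I*h + 16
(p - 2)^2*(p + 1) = p^3 - 3*p^2 + 4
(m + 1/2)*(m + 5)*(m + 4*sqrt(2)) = m^3 + 11*m^2/2 + 4*sqrt(2)*m^2 + 5*m/2 + 22*sqrt(2)*m + 10*sqrt(2)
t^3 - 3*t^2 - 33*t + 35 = (t - 7)*(t - 1)*(t + 5)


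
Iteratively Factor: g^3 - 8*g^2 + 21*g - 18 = (g - 2)*(g^2 - 6*g + 9) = (g - 3)*(g - 2)*(g - 3)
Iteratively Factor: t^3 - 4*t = (t + 2)*(t^2 - 2*t) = t*(t + 2)*(t - 2)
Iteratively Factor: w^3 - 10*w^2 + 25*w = (w - 5)*(w^2 - 5*w) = w*(w - 5)*(w - 5)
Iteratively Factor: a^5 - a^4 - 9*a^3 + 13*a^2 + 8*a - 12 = (a - 1)*(a^4 - 9*a^2 + 4*a + 12) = (a - 2)*(a - 1)*(a^3 + 2*a^2 - 5*a - 6) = (a - 2)*(a - 1)*(a + 3)*(a^2 - a - 2) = (a - 2)^2*(a - 1)*(a + 3)*(a + 1)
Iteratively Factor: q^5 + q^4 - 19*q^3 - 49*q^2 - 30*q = (q + 1)*(q^4 - 19*q^2 - 30*q) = q*(q + 1)*(q^3 - 19*q - 30) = q*(q + 1)*(q + 3)*(q^2 - 3*q - 10) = q*(q - 5)*(q + 1)*(q + 3)*(q + 2)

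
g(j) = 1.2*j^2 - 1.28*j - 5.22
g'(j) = 2.4*j - 1.28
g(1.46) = -4.53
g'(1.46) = 2.22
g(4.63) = 14.58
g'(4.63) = 9.83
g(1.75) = -3.78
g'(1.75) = 2.92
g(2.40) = -1.38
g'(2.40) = 4.48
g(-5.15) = 33.20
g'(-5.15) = -13.64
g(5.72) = 26.72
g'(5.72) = 12.45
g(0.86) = -5.43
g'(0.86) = 0.78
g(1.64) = -4.09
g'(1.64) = 2.66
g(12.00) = 152.22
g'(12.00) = 27.52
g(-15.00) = 283.98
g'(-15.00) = -37.28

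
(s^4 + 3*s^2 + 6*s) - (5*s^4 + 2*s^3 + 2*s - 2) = -4*s^4 - 2*s^3 + 3*s^2 + 4*s + 2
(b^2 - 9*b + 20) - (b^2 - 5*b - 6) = 26 - 4*b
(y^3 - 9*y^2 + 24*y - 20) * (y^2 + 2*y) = y^5 - 7*y^4 + 6*y^3 + 28*y^2 - 40*y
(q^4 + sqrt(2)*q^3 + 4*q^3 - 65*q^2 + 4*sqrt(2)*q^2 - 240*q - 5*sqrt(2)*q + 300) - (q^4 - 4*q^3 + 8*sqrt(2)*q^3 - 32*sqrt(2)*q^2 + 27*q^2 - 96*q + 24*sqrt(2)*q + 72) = -7*sqrt(2)*q^3 + 8*q^3 - 92*q^2 + 36*sqrt(2)*q^2 - 144*q - 29*sqrt(2)*q + 228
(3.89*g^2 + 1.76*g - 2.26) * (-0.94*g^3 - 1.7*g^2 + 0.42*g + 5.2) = -3.6566*g^5 - 8.2674*g^4 + 0.7662*g^3 + 24.8092*g^2 + 8.2028*g - 11.752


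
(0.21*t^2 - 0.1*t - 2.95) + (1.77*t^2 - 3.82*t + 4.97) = 1.98*t^2 - 3.92*t + 2.02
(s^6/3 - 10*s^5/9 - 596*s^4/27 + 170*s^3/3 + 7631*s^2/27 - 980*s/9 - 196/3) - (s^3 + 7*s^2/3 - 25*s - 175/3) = s^6/3 - 10*s^5/9 - 596*s^4/27 + 167*s^3/3 + 7568*s^2/27 - 755*s/9 - 7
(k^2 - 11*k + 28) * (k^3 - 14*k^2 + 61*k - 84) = k^5 - 25*k^4 + 243*k^3 - 1147*k^2 + 2632*k - 2352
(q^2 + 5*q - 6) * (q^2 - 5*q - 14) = q^4 - 45*q^2 - 40*q + 84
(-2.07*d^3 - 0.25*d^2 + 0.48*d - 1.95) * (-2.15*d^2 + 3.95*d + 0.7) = 4.4505*d^5 - 7.639*d^4 - 3.4685*d^3 + 5.9135*d^2 - 7.3665*d - 1.365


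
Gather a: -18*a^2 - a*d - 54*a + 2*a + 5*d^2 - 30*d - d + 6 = -18*a^2 + a*(-d - 52) + 5*d^2 - 31*d + 6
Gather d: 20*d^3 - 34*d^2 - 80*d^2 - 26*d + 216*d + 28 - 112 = 20*d^3 - 114*d^2 + 190*d - 84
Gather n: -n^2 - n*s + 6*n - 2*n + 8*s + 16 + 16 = -n^2 + n*(4 - s) + 8*s + 32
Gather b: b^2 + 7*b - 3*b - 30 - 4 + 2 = b^2 + 4*b - 32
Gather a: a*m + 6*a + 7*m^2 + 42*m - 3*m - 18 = a*(m + 6) + 7*m^2 + 39*m - 18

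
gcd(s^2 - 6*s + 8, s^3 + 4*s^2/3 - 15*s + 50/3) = s - 2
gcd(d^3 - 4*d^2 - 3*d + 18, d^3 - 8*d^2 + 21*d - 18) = d^2 - 6*d + 9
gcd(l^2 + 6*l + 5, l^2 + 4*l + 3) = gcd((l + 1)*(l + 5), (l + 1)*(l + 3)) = l + 1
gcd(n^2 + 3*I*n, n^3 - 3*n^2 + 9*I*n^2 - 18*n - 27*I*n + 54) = n + 3*I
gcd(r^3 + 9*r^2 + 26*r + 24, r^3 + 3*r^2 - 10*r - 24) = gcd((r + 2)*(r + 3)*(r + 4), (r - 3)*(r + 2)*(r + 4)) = r^2 + 6*r + 8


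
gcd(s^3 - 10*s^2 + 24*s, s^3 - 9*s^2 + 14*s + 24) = s^2 - 10*s + 24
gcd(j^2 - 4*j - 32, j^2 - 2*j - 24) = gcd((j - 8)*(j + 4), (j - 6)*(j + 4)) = j + 4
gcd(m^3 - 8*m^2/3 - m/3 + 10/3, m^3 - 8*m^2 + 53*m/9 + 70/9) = m - 5/3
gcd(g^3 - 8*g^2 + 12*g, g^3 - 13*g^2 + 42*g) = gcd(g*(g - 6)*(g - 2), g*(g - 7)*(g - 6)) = g^2 - 6*g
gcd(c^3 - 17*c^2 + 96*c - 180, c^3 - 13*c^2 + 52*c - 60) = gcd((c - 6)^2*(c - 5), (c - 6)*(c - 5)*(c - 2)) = c^2 - 11*c + 30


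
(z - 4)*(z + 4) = z^2 - 16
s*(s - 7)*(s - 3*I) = s^3 - 7*s^2 - 3*I*s^2 + 21*I*s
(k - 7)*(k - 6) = k^2 - 13*k + 42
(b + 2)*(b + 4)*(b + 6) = b^3 + 12*b^2 + 44*b + 48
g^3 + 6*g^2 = g^2*(g + 6)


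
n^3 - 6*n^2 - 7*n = n*(n - 7)*(n + 1)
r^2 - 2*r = r*(r - 2)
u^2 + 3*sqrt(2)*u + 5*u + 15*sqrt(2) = (u + 5)*(u + 3*sqrt(2))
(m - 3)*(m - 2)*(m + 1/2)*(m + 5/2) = m^4 - 2*m^3 - 31*m^2/4 + 47*m/4 + 15/2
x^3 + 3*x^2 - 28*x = x*(x - 4)*(x + 7)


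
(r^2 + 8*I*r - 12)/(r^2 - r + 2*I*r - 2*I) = (r + 6*I)/(r - 1)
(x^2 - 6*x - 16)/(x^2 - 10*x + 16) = (x + 2)/(x - 2)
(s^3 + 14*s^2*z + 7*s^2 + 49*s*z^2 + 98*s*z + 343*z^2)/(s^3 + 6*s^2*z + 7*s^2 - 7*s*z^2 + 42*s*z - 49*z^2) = (-s - 7*z)/(-s + z)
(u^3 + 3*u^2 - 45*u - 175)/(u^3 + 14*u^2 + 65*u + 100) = (u - 7)/(u + 4)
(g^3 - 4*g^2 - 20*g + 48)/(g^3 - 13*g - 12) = (-g^3 + 4*g^2 + 20*g - 48)/(-g^3 + 13*g + 12)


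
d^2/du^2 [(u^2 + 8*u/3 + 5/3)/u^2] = 2*(8*u + 15)/(3*u^4)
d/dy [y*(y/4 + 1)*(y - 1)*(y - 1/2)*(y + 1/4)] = 5*y^4/4 + 11*y^3/4 - 117*y^2/32 + 5*y/16 + 1/8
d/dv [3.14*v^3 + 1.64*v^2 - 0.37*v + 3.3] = 9.42*v^2 + 3.28*v - 0.37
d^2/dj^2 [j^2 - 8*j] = 2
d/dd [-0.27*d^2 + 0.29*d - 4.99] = 0.29 - 0.54*d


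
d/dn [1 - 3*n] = -3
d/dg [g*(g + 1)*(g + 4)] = 3*g^2 + 10*g + 4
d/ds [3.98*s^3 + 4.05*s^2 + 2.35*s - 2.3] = 11.94*s^2 + 8.1*s + 2.35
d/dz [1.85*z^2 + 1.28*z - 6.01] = 3.7*z + 1.28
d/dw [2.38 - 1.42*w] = -1.42000000000000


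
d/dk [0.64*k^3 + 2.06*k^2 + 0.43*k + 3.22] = 1.92*k^2 + 4.12*k + 0.43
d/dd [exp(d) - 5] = exp(d)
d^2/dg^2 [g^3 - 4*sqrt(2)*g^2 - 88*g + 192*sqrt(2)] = 6*g - 8*sqrt(2)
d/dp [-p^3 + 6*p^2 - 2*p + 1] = -3*p^2 + 12*p - 2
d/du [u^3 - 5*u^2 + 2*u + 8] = 3*u^2 - 10*u + 2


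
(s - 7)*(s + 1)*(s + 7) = s^3 + s^2 - 49*s - 49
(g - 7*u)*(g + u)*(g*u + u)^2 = g^4*u^2 - 6*g^3*u^3 + 2*g^3*u^2 - 7*g^2*u^4 - 12*g^2*u^3 + g^2*u^2 - 14*g*u^4 - 6*g*u^3 - 7*u^4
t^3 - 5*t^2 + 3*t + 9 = (t - 3)^2*(t + 1)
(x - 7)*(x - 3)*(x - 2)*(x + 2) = x^4 - 10*x^3 + 17*x^2 + 40*x - 84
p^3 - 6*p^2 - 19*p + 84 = (p - 7)*(p - 3)*(p + 4)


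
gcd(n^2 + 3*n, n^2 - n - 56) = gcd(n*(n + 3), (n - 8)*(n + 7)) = 1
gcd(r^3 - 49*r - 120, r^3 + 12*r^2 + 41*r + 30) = r + 5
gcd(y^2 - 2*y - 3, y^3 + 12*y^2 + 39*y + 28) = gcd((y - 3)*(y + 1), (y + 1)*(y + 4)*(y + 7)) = y + 1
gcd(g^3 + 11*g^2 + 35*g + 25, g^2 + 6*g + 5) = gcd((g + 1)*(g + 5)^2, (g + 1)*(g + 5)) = g^2 + 6*g + 5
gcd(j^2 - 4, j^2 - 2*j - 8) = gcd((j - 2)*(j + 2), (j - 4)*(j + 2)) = j + 2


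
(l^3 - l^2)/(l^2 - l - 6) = l^2*(1 - l)/(-l^2 + l + 6)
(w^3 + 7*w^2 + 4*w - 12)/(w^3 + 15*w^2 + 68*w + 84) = (w - 1)/(w + 7)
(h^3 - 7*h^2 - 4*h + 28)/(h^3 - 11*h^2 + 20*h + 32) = (h^3 - 7*h^2 - 4*h + 28)/(h^3 - 11*h^2 + 20*h + 32)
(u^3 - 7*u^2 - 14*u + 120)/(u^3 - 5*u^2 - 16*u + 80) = (u - 6)/(u - 4)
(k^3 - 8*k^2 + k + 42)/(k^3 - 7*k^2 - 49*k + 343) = (k^2 - k - 6)/(k^2 - 49)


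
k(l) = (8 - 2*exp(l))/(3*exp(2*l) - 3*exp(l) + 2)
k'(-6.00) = 0.01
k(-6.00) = 4.01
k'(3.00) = 0.02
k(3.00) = -0.03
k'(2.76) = 0.02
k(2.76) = -0.03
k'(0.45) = -2.91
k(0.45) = 1.04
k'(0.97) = -0.76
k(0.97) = 0.18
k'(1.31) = -0.27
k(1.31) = 0.02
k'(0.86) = -1.04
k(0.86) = 0.28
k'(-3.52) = 0.15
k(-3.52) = 4.15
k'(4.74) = 0.01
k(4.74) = -0.01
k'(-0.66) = -1.06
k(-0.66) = 5.57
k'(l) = (8 - 2*exp(l))*(-6*exp(2*l) + 3*exp(l))/(3*exp(2*l) - 3*exp(l) + 2)^2 - 2*exp(l)/(3*exp(2*l) - 3*exp(l) + 2) = (6*exp(2*l) - 48*exp(l) + 20)*exp(l)/(9*exp(4*l) - 18*exp(3*l) + 21*exp(2*l) - 12*exp(l) + 4)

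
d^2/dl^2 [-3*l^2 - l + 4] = -6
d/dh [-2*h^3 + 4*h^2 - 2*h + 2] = -6*h^2 + 8*h - 2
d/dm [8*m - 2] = 8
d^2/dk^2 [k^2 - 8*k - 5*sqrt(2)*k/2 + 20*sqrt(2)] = 2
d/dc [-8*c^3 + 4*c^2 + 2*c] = -24*c^2 + 8*c + 2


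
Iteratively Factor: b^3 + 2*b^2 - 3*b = (b - 1)*(b^2 + 3*b) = b*(b - 1)*(b + 3)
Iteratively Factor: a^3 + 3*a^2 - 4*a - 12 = (a + 3)*(a^2 - 4) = (a + 2)*(a + 3)*(a - 2)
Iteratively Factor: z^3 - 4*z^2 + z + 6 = (z - 2)*(z^2 - 2*z - 3) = (z - 2)*(z + 1)*(z - 3)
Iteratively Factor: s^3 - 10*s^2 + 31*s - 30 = (s - 3)*(s^2 - 7*s + 10) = (s - 5)*(s - 3)*(s - 2)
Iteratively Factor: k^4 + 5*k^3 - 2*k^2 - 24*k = (k - 2)*(k^3 + 7*k^2 + 12*k) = (k - 2)*(k + 4)*(k^2 + 3*k) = (k - 2)*(k + 3)*(k + 4)*(k)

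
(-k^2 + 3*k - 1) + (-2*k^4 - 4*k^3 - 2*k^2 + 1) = -2*k^4 - 4*k^3 - 3*k^2 + 3*k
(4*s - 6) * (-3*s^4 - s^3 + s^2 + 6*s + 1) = -12*s^5 + 14*s^4 + 10*s^3 + 18*s^2 - 32*s - 6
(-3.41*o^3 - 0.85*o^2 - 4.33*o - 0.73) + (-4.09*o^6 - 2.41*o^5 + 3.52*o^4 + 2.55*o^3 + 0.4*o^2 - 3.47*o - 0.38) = -4.09*o^6 - 2.41*o^5 + 3.52*o^4 - 0.86*o^3 - 0.45*o^2 - 7.8*o - 1.11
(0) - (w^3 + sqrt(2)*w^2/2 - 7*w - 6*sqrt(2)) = -w^3 - sqrt(2)*w^2/2 + 7*w + 6*sqrt(2)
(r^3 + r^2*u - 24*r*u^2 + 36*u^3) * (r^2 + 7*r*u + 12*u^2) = r^5 + 8*r^4*u - 5*r^3*u^2 - 120*r^2*u^3 - 36*r*u^4 + 432*u^5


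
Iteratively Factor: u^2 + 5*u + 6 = (u + 2)*(u + 3)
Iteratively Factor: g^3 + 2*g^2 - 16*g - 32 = (g - 4)*(g^2 + 6*g + 8) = (g - 4)*(g + 4)*(g + 2)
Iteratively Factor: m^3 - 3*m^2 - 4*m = (m - 4)*(m^2 + m) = m*(m - 4)*(m + 1)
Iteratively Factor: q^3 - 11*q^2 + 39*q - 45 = (q - 3)*(q^2 - 8*q + 15) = (q - 3)^2*(q - 5)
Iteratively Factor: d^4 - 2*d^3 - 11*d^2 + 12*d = (d - 4)*(d^3 + 2*d^2 - 3*d) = d*(d - 4)*(d^2 + 2*d - 3) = d*(d - 4)*(d + 3)*(d - 1)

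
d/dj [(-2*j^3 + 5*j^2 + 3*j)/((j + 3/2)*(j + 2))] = 2*(-4*j^4 - 28*j^3 - 7*j^2 + 60*j + 18)/(4*j^4 + 28*j^3 + 73*j^2 + 84*j + 36)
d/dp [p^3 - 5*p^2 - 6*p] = 3*p^2 - 10*p - 6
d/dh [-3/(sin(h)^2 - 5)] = 12*sin(2*h)/(cos(2*h) + 9)^2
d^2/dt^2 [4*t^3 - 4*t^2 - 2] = 24*t - 8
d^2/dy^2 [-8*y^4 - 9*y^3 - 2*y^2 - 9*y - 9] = -96*y^2 - 54*y - 4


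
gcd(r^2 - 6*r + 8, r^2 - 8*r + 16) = r - 4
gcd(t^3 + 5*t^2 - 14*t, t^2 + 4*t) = t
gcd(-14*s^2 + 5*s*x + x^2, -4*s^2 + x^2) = -2*s + x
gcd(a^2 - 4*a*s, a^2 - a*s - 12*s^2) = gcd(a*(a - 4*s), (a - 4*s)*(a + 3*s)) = -a + 4*s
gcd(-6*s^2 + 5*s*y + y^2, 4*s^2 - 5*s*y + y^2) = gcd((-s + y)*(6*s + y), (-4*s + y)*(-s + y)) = -s + y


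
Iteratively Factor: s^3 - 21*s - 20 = (s + 4)*(s^2 - 4*s - 5) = (s + 1)*(s + 4)*(s - 5)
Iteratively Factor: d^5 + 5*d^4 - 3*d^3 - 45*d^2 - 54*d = (d)*(d^4 + 5*d^3 - 3*d^2 - 45*d - 54) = d*(d + 3)*(d^3 + 2*d^2 - 9*d - 18) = d*(d - 3)*(d + 3)*(d^2 + 5*d + 6) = d*(d - 3)*(d + 2)*(d + 3)*(d + 3)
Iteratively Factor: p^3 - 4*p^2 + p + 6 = (p - 2)*(p^2 - 2*p - 3) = (p - 2)*(p + 1)*(p - 3)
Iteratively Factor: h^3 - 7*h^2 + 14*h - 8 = (h - 2)*(h^2 - 5*h + 4) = (h - 2)*(h - 1)*(h - 4)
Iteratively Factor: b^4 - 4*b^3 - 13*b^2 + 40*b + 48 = (b + 3)*(b^3 - 7*b^2 + 8*b + 16) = (b + 1)*(b + 3)*(b^2 - 8*b + 16) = (b - 4)*(b + 1)*(b + 3)*(b - 4)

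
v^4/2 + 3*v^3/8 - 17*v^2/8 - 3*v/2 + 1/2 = (v/2 + 1)*(v - 2)*(v - 1/4)*(v + 1)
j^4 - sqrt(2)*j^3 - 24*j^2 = j^2*(j - 4*sqrt(2))*(j + 3*sqrt(2))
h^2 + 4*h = h*(h + 4)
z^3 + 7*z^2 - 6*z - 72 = (z - 3)*(z + 4)*(z + 6)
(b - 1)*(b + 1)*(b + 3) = b^3 + 3*b^2 - b - 3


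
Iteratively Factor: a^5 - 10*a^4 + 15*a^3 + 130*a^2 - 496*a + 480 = (a - 5)*(a^4 - 5*a^3 - 10*a^2 + 80*a - 96) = (a - 5)*(a + 4)*(a^3 - 9*a^2 + 26*a - 24) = (a - 5)*(a - 2)*(a + 4)*(a^2 - 7*a + 12) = (a - 5)*(a - 3)*(a - 2)*(a + 4)*(a - 4)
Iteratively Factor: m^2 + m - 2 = (m + 2)*(m - 1)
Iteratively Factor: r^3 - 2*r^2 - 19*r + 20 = (r - 5)*(r^2 + 3*r - 4) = (r - 5)*(r - 1)*(r + 4)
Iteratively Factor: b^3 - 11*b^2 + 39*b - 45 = (b - 3)*(b^2 - 8*b + 15) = (b - 5)*(b - 3)*(b - 3)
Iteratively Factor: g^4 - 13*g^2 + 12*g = (g)*(g^3 - 13*g + 12) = g*(g - 1)*(g^2 + g - 12) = g*(g - 3)*(g - 1)*(g + 4)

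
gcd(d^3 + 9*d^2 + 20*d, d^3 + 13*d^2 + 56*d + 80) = d^2 + 9*d + 20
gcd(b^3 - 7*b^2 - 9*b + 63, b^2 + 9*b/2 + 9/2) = b + 3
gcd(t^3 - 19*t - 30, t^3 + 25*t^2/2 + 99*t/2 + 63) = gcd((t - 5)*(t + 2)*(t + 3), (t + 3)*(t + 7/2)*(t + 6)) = t + 3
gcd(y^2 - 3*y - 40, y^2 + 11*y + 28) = 1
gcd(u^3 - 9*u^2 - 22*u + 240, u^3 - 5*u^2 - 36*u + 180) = u - 6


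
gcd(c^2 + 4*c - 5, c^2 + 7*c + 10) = c + 5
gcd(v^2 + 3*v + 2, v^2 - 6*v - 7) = v + 1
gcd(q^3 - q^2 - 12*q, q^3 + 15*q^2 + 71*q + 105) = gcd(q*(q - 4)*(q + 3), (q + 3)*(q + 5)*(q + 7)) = q + 3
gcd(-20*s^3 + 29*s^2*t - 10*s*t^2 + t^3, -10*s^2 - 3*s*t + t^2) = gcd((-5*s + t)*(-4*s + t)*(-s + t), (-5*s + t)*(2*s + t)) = 5*s - t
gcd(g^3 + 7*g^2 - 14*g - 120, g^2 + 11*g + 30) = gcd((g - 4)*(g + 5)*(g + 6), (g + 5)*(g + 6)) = g^2 + 11*g + 30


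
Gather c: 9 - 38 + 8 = -21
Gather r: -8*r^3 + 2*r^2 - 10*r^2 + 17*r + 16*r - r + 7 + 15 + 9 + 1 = -8*r^3 - 8*r^2 + 32*r + 32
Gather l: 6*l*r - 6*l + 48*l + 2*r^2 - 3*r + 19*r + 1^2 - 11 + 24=l*(6*r + 42) + 2*r^2 + 16*r + 14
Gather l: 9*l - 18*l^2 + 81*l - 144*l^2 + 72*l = -162*l^2 + 162*l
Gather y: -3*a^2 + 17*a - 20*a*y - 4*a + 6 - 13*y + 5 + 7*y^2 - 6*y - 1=-3*a^2 + 13*a + 7*y^2 + y*(-20*a - 19) + 10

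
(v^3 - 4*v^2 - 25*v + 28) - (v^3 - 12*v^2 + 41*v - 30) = 8*v^2 - 66*v + 58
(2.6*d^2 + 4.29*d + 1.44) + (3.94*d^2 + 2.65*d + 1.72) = 6.54*d^2 + 6.94*d + 3.16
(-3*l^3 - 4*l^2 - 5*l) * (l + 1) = -3*l^4 - 7*l^3 - 9*l^2 - 5*l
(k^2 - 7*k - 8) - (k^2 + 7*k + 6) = -14*k - 14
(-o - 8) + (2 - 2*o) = -3*o - 6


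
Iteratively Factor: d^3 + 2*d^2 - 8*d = (d + 4)*(d^2 - 2*d) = d*(d + 4)*(d - 2)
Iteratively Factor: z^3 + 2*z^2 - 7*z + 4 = (z - 1)*(z^2 + 3*z - 4) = (z - 1)*(z + 4)*(z - 1)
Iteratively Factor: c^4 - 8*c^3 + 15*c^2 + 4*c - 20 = (c - 5)*(c^3 - 3*c^2 + 4) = (c - 5)*(c - 2)*(c^2 - c - 2) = (c - 5)*(c - 2)^2*(c + 1)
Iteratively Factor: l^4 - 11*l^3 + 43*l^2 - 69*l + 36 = (l - 1)*(l^3 - 10*l^2 + 33*l - 36) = (l - 3)*(l - 1)*(l^2 - 7*l + 12) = (l - 4)*(l - 3)*(l - 1)*(l - 3)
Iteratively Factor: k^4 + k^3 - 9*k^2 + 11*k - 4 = (k - 1)*(k^3 + 2*k^2 - 7*k + 4) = (k - 1)^2*(k^2 + 3*k - 4) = (k - 1)^3*(k + 4)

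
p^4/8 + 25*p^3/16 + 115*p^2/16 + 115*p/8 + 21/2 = (p/4 + 1)*(p/2 + 1)*(p + 3)*(p + 7/2)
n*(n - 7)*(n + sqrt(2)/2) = n^3 - 7*n^2 + sqrt(2)*n^2/2 - 7*sqrt(2)*n/2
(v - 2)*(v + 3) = v^2 + v - 6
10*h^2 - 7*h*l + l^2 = (-5*h + l)*(-2*h + l)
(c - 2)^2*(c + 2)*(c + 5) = c^4 + 3*c^3 - 14*c^2 - 12*c + 40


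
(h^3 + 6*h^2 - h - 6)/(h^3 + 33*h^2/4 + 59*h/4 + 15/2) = 4*(h - 1)/(4*h + 5)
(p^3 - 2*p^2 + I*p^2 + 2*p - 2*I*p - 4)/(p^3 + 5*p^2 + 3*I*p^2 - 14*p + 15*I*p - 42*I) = (p^2 + I*p + 2)/(p^2 + p*(7 + 3*I) + 21*I)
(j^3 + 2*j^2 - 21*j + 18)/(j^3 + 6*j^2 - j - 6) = (j - 3)/(j + 1)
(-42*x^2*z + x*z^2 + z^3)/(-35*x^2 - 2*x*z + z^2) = z*(42*x^2 - x*z - z^2)/(35*x^2 + 2*x*z - z^2)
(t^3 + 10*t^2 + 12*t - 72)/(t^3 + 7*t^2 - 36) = (t + 6)/(t + 3)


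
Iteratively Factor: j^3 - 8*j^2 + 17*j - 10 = (j - 1)*(j^2 - 7*j + 10) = (j - 2)*(j - 1)*(j - 5)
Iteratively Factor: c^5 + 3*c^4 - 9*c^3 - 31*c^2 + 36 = (c + 2)*(c^4 + c^3 - 11*c^2 - 9*c + 18) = (c + 2)^2*(c^3 - c^2 - 9*c + 9) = (c + 2)^2*(c + 3)*(c^2 - 4*c + 3) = (c - 3)*(c + 2)^2*(c + 3)*(c - 1)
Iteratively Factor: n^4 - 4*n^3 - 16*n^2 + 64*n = (n)*(n^3 - 4*n^2 - 16*n + 64) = n*(n - 4)*(n^2 - 16) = n*(n - 4)^2*(n + 4)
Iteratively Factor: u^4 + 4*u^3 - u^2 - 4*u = (u)*(u^3 + 4*u^2 - u - 4) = u*(u + 4)*(u^2 - 1) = u*(u + 1)*(u + 4)*(u - 1)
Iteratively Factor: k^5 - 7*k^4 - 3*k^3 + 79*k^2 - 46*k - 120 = (k - 5)*(k^4 - 2*k^3 - 13*k^2 + 14*k + 24) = (k - 5)*(k - 2)*(k^3 - 13*k - 12) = (k - 5)*(k - 2)*(k + 3)*(k^2 - 3*k - 4) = (k - 5)*(k - 4)*(k - 2)*(k + 3)*(k + 1)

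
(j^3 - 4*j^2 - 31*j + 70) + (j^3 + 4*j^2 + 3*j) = 2*j^3 - 28*j + 70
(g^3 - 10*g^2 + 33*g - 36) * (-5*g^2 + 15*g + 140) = -5*g^5 + 65*g^4 - 175*g^3 - 725*g^2 + 4080*g - 5040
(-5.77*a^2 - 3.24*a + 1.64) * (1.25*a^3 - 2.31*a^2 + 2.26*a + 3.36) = -7.2125*a^5 + 9.2787*a^4 - 3.5058*a^3 - 30.498*a^2 - 7.18*a + 5.5104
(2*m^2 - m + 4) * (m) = 2*m^3 - m^2 + 4*m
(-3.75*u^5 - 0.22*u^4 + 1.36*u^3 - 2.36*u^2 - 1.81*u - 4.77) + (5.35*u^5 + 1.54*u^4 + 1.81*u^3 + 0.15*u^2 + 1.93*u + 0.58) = 1.6*u^5 + 1.32*u^4 + 3.17*u^3 - 2.21*u^2 + 0.12*u - 4.19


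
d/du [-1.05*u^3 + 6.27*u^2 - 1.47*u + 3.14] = -3.15*u^2 + 12.54*u - 1.47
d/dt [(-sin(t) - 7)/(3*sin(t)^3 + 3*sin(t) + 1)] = (6*sin(t)^3 + 63*sin(t)^2 + 20)*cos(t)/(3*sin(t)^3 + 3*sin(t) + 1)^2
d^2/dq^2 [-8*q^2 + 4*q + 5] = -16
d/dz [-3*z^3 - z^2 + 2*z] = -9*z^2 - 2*z + 2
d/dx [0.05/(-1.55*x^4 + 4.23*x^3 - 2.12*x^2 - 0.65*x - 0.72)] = (0.31*x^3 - 0.6345*x^2 + 0.212*x + 0.0325)/(1.55*x^4 - 4.23*x^3 + 2.12*x^2 + 0.65*x + 0.72)^2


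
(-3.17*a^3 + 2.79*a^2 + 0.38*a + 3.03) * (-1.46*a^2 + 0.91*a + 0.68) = 4.6282*a^5 - 6.9581*a^4 - 0.1715*a^3 - 2.1808*a^2 + 3.0157*a + 2.0604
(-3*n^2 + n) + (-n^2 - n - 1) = -4*n^2 - 1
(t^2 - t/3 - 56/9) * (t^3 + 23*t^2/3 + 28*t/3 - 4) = t^5 + 22*t^4/3 + 5*t^3/9 - 1480*t^2/27 - 1532*t/27 + 224/9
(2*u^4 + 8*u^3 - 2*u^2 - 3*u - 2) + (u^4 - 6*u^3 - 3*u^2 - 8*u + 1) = 3*u^4 + 2*u^3 - 5*u^2 - 11*u - 1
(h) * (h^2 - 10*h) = h^3 - 10*h^2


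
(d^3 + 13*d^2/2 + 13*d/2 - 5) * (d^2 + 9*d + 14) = d^5 + 31*d^4/2 + 79*d^3 + 289*d^2/2 + 46*d - 70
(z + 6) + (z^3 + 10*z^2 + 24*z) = z^3 + 10*z^2 + 25*z + 6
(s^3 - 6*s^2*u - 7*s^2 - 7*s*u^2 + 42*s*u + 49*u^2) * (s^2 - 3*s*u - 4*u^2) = s^5 - 9*s^4*u - 7*s^4 + 7*s^3*u^2 + 63*s^3*u + 45*s^2*u^3 - 49*s^2*u^2 + 28*s*u^4 - 315*s*u^3 - 196*u^4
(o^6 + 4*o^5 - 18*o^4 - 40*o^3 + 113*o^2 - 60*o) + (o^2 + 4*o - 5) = o^6 + 4*o^5 - 18*o^4 - 40*o^3 + 114*o^2 - 56*o - 5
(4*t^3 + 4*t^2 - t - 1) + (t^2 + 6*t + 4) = 4*t^3 + 5*t^2 + 5*t + 3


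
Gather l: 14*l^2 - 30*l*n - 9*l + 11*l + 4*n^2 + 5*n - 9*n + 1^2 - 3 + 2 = 14*l^2 + l*(2 - 30*n) + 4*n^2 - 4*n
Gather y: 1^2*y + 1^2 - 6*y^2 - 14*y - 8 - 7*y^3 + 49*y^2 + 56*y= -7*y^3 + 43*y^2 + 43*y - 7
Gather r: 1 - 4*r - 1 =-4*r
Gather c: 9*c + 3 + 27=9*c + 30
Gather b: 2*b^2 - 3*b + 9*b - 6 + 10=2*b^2 + 6*b + 4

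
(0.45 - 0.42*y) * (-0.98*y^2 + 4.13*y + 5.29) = 0.4116*y^3 - 2.1756*y^2 - 0.3633*y + 2.3805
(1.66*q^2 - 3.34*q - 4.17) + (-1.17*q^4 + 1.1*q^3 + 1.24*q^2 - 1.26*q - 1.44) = -1.17*q^4 + 1.1*q^3 + 2.9*q^2 - 4.6*q - 5.61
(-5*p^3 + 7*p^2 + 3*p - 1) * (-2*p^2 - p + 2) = 10*p^5 - 9*p^4 - 23*p^3 + 13*p^2 + 7*p - 2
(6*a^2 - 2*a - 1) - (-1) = 6*a^2 - 2*a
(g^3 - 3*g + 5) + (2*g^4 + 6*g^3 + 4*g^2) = 2*g^4 + 7*g^3 + 4*g^2 - 3*g + 5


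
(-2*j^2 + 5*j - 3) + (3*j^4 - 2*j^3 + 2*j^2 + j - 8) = 3*j^4 - 2*j^3 + 6*j - 11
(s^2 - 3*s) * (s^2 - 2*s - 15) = s^4 - 5*s^3 - 9*s^2 + 45*s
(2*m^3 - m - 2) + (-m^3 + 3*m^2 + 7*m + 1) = m^3 + 3*m^2 + 6*m - 1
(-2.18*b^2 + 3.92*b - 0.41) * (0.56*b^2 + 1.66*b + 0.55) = -1.2208*b^4 - 1.4236*b^3 + 5.0786*b^2 + 1.4754*b - 0.2255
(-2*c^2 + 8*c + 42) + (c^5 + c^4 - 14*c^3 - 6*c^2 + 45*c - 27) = c^5 + c^4 - 14*c^3 - 8*c^2 + 53*c + 15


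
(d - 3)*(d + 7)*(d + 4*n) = d^3 + 4*d^2*n + 4*d^2 + 16*d*n - 21*d - 84*n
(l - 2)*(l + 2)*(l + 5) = l^3 + 5*l^2 - 4*l - 20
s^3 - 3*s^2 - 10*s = s*(s - 5)*(s + 2)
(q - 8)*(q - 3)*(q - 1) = q^3 - 12*q^2 + 35*q - 24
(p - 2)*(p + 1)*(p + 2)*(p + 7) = p^4 + 8*p^3 + 3*p^2 - 32*p - 28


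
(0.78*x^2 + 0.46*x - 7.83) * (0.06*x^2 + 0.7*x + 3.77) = 0.0468*x^4 + 0.5736*x^3 + 2.7928*x^2 - 3.7468*x - 29.5191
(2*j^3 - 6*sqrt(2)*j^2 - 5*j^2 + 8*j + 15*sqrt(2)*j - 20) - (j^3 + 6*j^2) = j^3 - 11*j^2 - 6*sqrt(2)*j^2 + 8*j + 15*sqrt(2)*j - 20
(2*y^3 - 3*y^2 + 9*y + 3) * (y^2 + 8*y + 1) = 2*y^5 + 13*y^4 - 13*y^3 + 72*y^2 + 33*y + 3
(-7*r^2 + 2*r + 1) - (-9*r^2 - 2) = 2*r^2 + 2*r + 3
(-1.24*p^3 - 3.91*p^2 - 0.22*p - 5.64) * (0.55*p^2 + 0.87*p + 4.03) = -0.682*p^5 - 3.2293*p^4 - 8.5199*p^3 - 19.0507*p^2 - 5.7934*p - 22.7292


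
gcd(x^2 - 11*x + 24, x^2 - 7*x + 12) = x - 3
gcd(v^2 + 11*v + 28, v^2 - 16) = v + 4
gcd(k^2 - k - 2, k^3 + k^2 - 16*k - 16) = k + 1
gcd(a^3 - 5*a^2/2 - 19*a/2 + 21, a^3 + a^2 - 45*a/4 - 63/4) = a^2 - a/2 - 21/2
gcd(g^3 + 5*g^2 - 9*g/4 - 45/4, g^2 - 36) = 1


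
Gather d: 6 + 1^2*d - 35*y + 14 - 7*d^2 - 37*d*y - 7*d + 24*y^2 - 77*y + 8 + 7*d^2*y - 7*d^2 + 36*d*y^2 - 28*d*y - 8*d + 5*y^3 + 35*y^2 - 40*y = d^2*(7*y - 14) + d*(36*y^2 - 65*y - 14) + 5*y^3 + 59*y^2 - 152*y + 28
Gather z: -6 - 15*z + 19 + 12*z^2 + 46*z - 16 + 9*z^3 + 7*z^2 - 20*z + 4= 9*z^3 + 19*z^2 + 11*z + 1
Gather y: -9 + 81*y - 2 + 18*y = 99*y - 11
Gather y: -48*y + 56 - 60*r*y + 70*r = 70*r + y*(-60*r - 48) + 56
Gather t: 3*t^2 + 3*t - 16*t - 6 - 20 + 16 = 3*t^2 - 13*t - 10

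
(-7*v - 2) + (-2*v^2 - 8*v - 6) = -2*v^2 - 15*v - 8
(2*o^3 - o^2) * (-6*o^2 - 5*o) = -12*o^5 - 4*o^4 + 5*o^3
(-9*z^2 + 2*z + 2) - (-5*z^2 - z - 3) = -4*z^2 + 3*z + 5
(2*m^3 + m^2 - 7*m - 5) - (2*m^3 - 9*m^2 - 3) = 10*m^2 - 7*m - 2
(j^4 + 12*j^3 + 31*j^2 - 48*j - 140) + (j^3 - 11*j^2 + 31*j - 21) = j^4 + 13*j^3 + 20*j^2 - 17*j - 161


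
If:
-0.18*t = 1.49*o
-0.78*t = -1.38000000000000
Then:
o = -0.21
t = 1.77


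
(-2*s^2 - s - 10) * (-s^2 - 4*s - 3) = 2*s^4 + 9*s^3 + 20*s^2 + 43*s + 30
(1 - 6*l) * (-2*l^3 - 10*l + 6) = 12*l^4 - 2*l^3 + 60*l^2 - 46*l + 6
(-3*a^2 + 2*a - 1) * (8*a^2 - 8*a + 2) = -24*a^4 + 40*a^3 - 30*a^2 + 12*a - 2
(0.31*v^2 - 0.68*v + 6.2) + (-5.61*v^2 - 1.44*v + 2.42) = -5.3*v^2 - 2.12*v + 8.62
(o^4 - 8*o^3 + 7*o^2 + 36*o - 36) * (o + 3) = o^5 - 5*o^4 - 17*o^3 + 57*o^2 + 72*o - 108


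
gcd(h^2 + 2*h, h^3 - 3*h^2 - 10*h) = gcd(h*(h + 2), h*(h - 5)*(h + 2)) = h^2 + 2*h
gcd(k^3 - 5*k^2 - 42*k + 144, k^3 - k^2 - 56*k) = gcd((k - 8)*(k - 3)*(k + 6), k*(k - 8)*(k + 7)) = k - 8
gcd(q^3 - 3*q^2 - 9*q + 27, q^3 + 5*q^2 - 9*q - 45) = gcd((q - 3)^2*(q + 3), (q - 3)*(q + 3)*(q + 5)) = q^2 - 9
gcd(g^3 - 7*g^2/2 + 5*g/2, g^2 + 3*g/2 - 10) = g - 5/2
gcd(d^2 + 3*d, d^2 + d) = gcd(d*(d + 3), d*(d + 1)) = d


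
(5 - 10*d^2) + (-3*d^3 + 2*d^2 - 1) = -3*d^3 - 8*d^2 + 4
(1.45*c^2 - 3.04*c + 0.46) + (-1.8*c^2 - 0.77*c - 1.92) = -0.35*c^2 - 3.81*c - 1.46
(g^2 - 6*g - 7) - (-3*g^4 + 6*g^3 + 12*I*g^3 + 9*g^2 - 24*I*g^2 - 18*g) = 3*g^4 - 6*g^3 - 12*I*g^3 - 8*g^2 + 24*I*g^2 + 12*g - 7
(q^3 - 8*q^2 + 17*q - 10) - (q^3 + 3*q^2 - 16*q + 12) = -11*q^2 + 33*q - 22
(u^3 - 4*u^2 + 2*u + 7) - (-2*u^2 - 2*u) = u^3 - 2*u^2 + 4*u + 7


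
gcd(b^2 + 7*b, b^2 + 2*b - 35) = b + 7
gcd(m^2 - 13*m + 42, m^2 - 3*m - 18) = m - 6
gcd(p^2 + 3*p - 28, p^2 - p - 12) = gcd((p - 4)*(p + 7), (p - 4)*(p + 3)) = p - 4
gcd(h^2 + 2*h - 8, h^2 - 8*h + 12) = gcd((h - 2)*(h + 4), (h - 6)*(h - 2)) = h - 2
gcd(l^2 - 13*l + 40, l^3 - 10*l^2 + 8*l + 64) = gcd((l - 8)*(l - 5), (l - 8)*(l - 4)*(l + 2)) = l - 8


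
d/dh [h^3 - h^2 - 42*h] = 3*h^2 - 2*h - 42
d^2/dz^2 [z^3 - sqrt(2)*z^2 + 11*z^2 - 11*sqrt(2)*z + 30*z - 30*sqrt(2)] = 6*z - 2*sqrt(2) + 22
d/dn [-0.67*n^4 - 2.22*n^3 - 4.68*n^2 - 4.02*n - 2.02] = -2.68*n^3 - 6.66*n^2 - 9.36*n - 4.02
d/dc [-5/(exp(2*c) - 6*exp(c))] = 10*(exp(c) - 3)*exp(-c)/(exp(c) - 6)^2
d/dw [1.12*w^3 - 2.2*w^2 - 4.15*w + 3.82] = 3.36*w^2 - 4.4*w - 4.15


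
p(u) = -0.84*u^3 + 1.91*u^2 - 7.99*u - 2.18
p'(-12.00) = -416.71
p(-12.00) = 1820.26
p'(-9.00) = -246.49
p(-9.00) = 836.80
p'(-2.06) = -26.55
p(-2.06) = 29.73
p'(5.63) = -66.36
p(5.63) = -136.52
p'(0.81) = -6.55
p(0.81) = -7.85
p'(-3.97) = -62.87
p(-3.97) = 112.20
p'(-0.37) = -9.75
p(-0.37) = 1.08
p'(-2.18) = -28.29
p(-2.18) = 33.02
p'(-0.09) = -8.35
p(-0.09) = -1.44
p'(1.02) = -6.72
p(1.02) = -9.23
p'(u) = -2.52*u^2 + 3.82*u - 7.99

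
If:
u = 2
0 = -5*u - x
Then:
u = 2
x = -10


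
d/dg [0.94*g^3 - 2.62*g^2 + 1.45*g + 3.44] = 2.82*g^2 - 5.24*g + 1.45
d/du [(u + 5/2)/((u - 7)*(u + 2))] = (-u^2 - 5*u - 3/2)/(u^4 - 10*u^3 - 3*u^2 + 140*u + 196)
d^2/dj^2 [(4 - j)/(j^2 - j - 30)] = 2*((j - 4)*(2*j - 1)^2 + (3*j - 5)*(-j^2 + j + 30))/(-j^2 + j + 30)^3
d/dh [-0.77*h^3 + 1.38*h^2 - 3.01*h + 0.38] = -2.31*h^2 + 2.76*h - 3.01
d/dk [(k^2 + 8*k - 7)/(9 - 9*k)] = (-k^2 + 2*k + 1)/(9*(k^2 - 2*k + 1))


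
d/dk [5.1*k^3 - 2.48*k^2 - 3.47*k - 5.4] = 15.3*k^2 - 4.96*k - 3.47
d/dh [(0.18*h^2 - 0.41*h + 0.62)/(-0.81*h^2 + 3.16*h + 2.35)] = (0.2367*h^2 + 1.8504*h - 2.9227)/(0.6561*h^4 - 5.1192*h^3 + 6.1786*h^2 + 14.852*h + 5.5225)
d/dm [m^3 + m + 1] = 3*m^2 + 1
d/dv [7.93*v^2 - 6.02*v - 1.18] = 15.86*v - 6.02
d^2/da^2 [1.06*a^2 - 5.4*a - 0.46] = 2.12000000000000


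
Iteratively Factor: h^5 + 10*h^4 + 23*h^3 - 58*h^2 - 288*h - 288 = (h + 4)*(h^4 + 6*h^3 - h^2 - 54*h - 72) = (h + 3)*(h + 4)*(h^3 + 3*h^2 - 10*h - 24) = (h + 2)*(h + 3)*(h + 4)*(h^2 + h - 12) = (h + 2)*(h + 3)*(h + 4)^2*(h - 3)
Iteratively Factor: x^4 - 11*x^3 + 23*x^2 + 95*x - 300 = (x - 5)*(x^3 - 6*x^2 - 7*x + 60) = (x - 5)*(x + 3)*(x^2 - 9*x + 20) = (x - 5)*(x - 4)*(x + 3)*(x - 5)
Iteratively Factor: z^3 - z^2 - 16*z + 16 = (z + 4)*(z^2 - 5*z + 4) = (z - 1)*(z + 4)*(z - 4)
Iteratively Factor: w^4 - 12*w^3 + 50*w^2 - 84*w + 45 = (w - 5)*(w^3 - 7*w^2 + 15*w - 9) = (w - 5)*(w - 3)*(w^2 - 4*w + 3) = (w - 5)*(w - 3)*(w - 1)*(w - 3)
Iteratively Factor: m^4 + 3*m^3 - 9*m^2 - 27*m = (m)*(m^3 + 3*m^2 - 9*m - 27) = m*(m + 3)*(m^2 - 9) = m*(m - 3)*(m + 3)*(m + 3)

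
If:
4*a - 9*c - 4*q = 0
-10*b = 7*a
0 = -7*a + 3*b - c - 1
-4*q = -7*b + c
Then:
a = -80/817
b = 56/817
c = -89/817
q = 481/3268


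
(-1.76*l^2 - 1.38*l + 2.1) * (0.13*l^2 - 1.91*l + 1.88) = -0.2288*l^4 + 3.1822*l^3 - 0.4*l^2 - 6.6054*l + 3.948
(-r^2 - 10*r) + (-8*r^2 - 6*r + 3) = -9*r^2 - 16*r + 3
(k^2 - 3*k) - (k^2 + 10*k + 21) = -13*k - 21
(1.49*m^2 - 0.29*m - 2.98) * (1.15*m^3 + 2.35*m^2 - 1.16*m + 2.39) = 1.7135*m^5 + 3.168*m^4 - 5.8369*m^3 - 3.1055*m^2 + 2.7637*m - 7.1222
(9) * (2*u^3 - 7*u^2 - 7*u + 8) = 18*u^3 - 63*u^2 - 63*u + 72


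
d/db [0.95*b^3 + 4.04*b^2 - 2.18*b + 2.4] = 2.85*b^2 + 8.08*b - 2.18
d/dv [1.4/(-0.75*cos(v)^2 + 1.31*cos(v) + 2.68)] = (1.834 - 2.1*cos(v))*sin(v)/(-0.75*cos(v)^2 + 1.31*cos(v) + 2.68)^2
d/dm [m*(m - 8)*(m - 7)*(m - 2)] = 4*m^3 - 51*m^2 + 172*m - 112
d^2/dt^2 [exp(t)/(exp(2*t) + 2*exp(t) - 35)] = (exp(4*t) - 2*exp(3*t) + 210*exp(2*t) + 70*exp(t) + 1225)*exp(t)/(exp(6*t) + 6*exp(5*t) - 93*exp(4*t) - 412*exp(3*t) + 3255*exp(2*t) + 7350*exp(t) - 42875)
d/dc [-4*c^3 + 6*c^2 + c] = -12*c^2 + 12*c + 1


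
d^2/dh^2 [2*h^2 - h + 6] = 4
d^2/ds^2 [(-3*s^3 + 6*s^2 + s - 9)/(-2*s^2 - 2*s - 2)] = (5*s^3 + 54*s^2 + 39*s - 5)/(s^6 + 3*s^5 + 6*s^4 + 7*s^3 + 6*s^2 + 3*s + 1)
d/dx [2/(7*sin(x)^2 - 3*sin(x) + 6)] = 2*(3 - 14*sin(x))*cos(x)/(7*sin(x)^2 - 3*sin(x) + 6)^2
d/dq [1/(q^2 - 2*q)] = 2*(1 - q)/(q^2*(q - 2)^2)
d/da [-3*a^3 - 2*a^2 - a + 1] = -9*a^2 - 4*a - 1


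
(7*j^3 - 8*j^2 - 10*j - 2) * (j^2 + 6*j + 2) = 7*j^5 + 34*j^4 - 44*j^3 - 78*j^2 - 32*j - 4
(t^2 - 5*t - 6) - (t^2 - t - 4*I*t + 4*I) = -4*t + 4*I*t - 6 - 4*I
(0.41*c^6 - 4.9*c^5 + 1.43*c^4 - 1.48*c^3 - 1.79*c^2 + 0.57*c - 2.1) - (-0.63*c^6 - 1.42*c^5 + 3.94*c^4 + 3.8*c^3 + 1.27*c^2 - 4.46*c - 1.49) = 1.04*c^6 - 3.48*c^5 - 2.51*c^4 - 5.28*c^3 - 3.06*c^2 + 5.03*c - 0.61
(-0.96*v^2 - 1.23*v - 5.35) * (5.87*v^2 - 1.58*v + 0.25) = -5.6352*v^4 - 5.7033*v^3 - 29.7011*v^2 + 8.1455*v - 1.3375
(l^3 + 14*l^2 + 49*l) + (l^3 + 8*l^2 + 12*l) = 2*l^3 + 22*l^2 + 61*l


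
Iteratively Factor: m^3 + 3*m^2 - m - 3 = (m + 3)*(m^2 - 1) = (m - 1)*(m + 3)*(m + 1)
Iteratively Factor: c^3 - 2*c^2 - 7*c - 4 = (c + 1)*(c^2 - 3*c - 4) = (c - 4)*(c + 1)*(c + 1)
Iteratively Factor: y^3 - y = (y)*(y^2 - 1) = y*(y + 1)*(y - 1)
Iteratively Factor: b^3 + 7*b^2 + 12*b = (b + 4)*(b^2 + 3*b) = (b + 3)*(b + 4)*(b)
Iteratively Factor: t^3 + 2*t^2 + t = (t + 1)*(t^2 + t) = t*(t + 1)*(t + 1)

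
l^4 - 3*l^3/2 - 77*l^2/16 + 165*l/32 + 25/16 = (l - 5/2)*(l - 5/4)*(l + 1/4)*(l + 2)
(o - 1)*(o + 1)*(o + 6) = o^3 + 6*o^2 - o - 6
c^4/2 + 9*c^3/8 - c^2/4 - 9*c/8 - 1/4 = (c/2 + 1)*(c - 1)*(c + 1/4)*(c + 1)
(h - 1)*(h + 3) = h^2 + 2*h - 3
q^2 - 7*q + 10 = (q - 5)*(q - 2)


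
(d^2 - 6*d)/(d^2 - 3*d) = (d - 6)/(d - 3)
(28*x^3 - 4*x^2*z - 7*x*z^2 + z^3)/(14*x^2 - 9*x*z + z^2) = 2*x + z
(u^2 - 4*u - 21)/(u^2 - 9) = (u - 7)/(u - 3)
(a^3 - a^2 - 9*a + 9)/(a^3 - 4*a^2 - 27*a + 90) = (a^2 + 2*a - 3)/(a^2 - a - 30)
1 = 1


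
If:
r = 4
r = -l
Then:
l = -4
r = 4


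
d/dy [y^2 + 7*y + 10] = 2*y + 7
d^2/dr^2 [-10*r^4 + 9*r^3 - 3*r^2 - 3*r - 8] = -120*r^2 + 54*r - 6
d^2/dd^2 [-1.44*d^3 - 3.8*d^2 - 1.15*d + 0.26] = -8.64*d - 7.6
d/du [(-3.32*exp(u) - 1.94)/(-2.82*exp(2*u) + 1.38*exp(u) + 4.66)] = (-(3.32*exp(u) + 1.94)*(5.64*exp(u) - 1.38) + 9.3624*exp(2*u) - 4.5816*exp(u) - 15.4712)*exp(u)/(-2.82*exp(2*u) + 1.38*exp(u) + 4.66)^2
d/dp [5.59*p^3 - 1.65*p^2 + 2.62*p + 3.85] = 16.77*p^2 - 3.3*p + 2.62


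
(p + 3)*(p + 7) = p^2 + 10*p + 21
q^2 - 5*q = q*(q - 5)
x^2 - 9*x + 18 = (x - 6)*(x - 3)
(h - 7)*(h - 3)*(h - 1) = h^3 - 11*h^2 + 31*h - 21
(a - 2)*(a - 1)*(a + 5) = a^3 + 2*a^2 - 13*a + 10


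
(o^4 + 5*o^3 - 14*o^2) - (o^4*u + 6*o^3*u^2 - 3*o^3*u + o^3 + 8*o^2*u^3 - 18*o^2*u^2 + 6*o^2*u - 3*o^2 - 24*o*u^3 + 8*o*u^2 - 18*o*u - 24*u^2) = -o^4*u + o^4 - 6*o^3*u^2 + 3*o^3*u + 4*o^3 - 8*o^2*u^3 + 18*o^2*u^2 - 6*o^2*u - 11*o^2 + 24*o*u^3 - 8*o*u^2 + 18*o*u + 24*u^2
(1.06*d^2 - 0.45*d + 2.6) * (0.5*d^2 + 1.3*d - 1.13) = 0.53*d^4 + 1.153*d^3 - 0.4828*d^2 + 3.8885*d - 2.938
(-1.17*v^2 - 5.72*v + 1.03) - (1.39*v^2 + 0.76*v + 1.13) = -2.56*v^2 - 6.48*v - 0.0999999999999999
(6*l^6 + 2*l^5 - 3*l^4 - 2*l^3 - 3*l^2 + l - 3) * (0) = 0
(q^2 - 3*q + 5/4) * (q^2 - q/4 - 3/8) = q^4 - 13*q^3/4 + 13*q^2/8 + 13*q/16 - 15/32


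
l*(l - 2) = l^2 - 2*l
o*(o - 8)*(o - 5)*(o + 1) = o^4 - 12*o^3 + 27*o^2 + 40*o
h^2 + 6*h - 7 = (h - 1)*(h + 7)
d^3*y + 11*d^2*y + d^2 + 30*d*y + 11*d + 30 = (d + 5)*(d + 6)*(d*y + 1)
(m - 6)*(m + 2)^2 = m^3 - 2*m^2 - 20*m - 24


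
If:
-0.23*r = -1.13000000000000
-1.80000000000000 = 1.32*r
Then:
No Solution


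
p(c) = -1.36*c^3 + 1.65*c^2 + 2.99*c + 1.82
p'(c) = -4.08*c^2 + 3.3*c + 2.99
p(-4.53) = 148.56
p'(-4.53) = -95.68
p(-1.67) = 7.76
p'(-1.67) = -13.90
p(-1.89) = 11.24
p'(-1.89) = -17.82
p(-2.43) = 23.81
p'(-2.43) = -29.12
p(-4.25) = 123.32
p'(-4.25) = -84.73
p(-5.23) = 225.87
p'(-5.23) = -125.87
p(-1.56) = 6.33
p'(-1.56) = -12.09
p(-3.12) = 49.86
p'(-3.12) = -47.02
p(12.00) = -2074.78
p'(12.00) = -544.93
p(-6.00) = 337.04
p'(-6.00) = -163.69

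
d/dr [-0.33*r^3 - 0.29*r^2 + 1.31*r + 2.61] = -0.99*r^2 - 0.58*r + 1.31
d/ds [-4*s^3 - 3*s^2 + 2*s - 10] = -12*s^2 - 6*s + 2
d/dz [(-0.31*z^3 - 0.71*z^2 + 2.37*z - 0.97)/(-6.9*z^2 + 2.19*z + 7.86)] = (2.139*z^4 - 1.3578*z^3 + 7.48830000000001*z^2 - 24.5472*z + 20.7525)/(47.61*z^4 - 30.222*z^3 - 103.6719*z^2 + 34.4268*z + 61.7796)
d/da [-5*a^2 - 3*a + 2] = -10*a - 3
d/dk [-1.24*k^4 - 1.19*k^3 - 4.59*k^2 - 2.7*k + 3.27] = -4.96*k^3 - 3.57*k^2 - 9.18*k - 2.7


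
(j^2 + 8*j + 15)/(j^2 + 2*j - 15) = (j + 3)/(j - 3)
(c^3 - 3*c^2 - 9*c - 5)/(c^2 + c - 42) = (c^3 - 3*c^2 - 9*c - 5)/(c^2 + c - 42)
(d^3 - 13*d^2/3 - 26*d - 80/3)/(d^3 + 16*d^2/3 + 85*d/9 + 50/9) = 3*(d - 8)/(3*d + 5)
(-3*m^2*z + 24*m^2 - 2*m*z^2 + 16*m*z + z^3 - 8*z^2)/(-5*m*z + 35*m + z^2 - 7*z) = (3*m^2*z - 24*m^2 + 2*m*z^2 - 16*m*z - z^3 + 8*z^2)/(5*m*z - 35*m - z^2 + 7*z)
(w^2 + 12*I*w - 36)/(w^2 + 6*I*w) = (w + 6*I)/w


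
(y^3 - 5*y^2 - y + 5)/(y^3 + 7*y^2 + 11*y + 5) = (y^2 - 6*y + 5)/(y^2 + 6*y + 5)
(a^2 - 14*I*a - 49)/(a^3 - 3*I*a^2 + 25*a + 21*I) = (a - 7*I)/(a^2 + 4*I*a - 3)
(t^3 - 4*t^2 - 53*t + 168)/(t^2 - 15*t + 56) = (t^2 + 4*t - 21)/(t - 7)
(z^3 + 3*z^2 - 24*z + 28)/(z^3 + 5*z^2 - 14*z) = (z - 2)/z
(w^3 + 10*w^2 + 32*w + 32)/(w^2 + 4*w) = w + 6 + 8/w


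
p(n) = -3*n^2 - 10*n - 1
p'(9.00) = -64.00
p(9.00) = -334.00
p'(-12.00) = 62.00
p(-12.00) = -313.00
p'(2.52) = -25.12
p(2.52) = -45.25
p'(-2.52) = 5.12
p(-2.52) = 5.15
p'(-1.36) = -1.84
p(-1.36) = 7.05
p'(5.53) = -43.18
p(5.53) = -148.04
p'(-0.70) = -5.80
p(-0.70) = 4.53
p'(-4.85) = 19.10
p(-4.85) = -23.07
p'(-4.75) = 18.50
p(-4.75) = -21.19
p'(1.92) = -21.52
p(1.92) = -31.26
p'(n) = -6*n - 10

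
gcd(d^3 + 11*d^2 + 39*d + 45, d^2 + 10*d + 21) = d + 3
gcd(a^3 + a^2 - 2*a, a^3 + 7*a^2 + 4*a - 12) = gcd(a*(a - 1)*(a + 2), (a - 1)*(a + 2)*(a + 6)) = a^2 + a - 2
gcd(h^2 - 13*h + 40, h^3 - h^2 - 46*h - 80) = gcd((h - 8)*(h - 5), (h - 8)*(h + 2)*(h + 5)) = h - 8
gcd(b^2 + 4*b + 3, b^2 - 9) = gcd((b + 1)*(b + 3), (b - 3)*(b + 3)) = b + 3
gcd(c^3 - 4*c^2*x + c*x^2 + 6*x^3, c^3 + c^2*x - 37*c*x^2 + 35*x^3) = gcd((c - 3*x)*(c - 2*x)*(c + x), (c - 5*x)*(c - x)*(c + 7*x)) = 1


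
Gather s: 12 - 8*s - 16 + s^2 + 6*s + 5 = s^2 - 2*s + 1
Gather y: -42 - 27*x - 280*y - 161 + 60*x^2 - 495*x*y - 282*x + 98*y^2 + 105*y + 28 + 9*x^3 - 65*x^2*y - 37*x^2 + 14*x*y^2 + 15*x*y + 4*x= 9*x^3 + 23*x^2 - 305*x + y^2*(14*x + 98) + y*(-65*x^2 - 480*x - 175) - 175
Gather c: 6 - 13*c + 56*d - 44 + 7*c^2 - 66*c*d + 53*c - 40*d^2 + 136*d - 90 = 7*c^2 + c*(40 - 66*d) - 40*d^2 + 192*d - 128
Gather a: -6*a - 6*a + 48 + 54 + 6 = 108 - 12*a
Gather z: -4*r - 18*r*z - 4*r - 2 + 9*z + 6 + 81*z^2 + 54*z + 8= -8*r + 81*z^2 + z*(63 - 18*r) + 12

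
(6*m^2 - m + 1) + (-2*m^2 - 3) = 4*m^2 - m - 2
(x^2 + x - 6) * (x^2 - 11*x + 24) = x^4 - 10*x^3 + 7*x^2 + 90*x - 144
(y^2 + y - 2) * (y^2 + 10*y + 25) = y^4 + 11*y^3 + 33*y^2 + 5*y - 50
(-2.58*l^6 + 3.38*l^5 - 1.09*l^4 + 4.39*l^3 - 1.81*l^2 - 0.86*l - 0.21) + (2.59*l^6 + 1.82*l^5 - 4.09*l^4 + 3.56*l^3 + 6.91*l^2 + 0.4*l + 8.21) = 0.00999999999999979*l^6 + 5.2*l^5 - 5.18*l^4 + 7.95*l^3 + 5.1*l^2 - 0.46*l + 8.0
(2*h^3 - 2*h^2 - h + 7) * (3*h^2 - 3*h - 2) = 6*h^5 - 12*h^4 - h^3 + 28*h^2 - 19*h - 14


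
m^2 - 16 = (m - 4)*(m + 4)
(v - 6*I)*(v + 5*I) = v^2 - I*v + 30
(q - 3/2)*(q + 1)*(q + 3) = q^3 + 5*q^2/2 - 3*q - 9/2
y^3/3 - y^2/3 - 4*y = y*(y/3 + 1)*(y - 4)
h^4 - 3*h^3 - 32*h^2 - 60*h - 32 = (h - 8)*(h + 1)*(h + 2)^2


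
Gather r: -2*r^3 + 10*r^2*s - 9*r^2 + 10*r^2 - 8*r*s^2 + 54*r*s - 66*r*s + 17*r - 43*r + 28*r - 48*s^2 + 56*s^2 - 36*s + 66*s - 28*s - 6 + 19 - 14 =-2*r^3 + r^2*(10*s + 1) + r*(-8*s^2 - 12*s + 2) + 8*s^2 + 2*s - 1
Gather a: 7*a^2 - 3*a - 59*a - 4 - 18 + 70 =7*a^2 - 62*a + 48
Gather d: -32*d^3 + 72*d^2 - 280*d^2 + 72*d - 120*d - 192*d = -32*d^3 - 208*d^2 - 240*d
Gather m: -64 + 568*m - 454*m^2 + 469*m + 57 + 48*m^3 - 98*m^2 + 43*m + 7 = 48*m^3 - 552*m^2 + 1080*m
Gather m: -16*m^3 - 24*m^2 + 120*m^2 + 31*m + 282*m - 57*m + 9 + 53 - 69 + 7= -16*m^3 + 96*m^2 + 256*m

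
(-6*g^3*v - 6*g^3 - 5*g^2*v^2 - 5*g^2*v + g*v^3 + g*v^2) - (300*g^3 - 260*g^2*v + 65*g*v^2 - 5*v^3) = -6*g^3*v - 306*g^3 - 5*g^2*v^2 + 255*g^2*v + g*v^3 - 64*g*v^2 + 5*v^3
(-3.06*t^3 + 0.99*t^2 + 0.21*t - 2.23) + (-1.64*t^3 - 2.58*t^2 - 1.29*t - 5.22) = -4.7*t^3 - 1.59*t^2 - 1.08*t - 7.45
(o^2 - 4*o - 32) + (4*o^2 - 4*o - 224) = 5*o^2 - 8*o - 256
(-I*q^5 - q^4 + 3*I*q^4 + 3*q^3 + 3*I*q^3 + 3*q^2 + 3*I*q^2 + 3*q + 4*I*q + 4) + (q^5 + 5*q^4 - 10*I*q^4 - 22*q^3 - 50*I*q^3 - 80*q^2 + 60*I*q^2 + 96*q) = q^5 - I*q^5 + 4*q^4 - 7*I*q^4 - 19*q^3 - 47*I*q^3 - 77*q^2 + 63*I*q^2 + 99*q + 4*I*q + 4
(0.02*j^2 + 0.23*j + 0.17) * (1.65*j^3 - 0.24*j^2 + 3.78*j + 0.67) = 0.033*j^5 + 0.3747*j^4 + 0.3009*j^3 + 0.842*j^2 + 0.7967*j + 0.1139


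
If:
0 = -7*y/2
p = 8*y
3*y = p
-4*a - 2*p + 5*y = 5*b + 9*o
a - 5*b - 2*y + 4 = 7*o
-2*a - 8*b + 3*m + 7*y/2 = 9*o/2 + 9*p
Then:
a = -2*o/5 - 4/5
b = 16/25 - 37*o/25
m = 88/75 - 407*o/150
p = 0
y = 0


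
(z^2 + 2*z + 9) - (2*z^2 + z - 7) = -z^2 + z + 16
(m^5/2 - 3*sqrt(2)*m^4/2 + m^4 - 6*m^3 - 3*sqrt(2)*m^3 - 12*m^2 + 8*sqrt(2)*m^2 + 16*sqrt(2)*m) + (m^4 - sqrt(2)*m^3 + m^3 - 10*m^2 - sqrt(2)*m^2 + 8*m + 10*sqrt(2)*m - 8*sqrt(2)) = m^5/2 - 3*sqrt(2)*m^4/2 + 2*m^4 - 4*sqrt(2)*m^3 - 5*m^3 - 22*m^2 + 7*sqrt(2)*m^2 + 8*m + 26*sqrt(2)*m - 8*sqrt(2)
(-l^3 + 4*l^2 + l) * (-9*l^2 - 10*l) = 9*l^5 - 26*l^4 - 49*l^3 - 10*l^2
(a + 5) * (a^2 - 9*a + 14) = a^3 - 4*a^2 - 31*a + 70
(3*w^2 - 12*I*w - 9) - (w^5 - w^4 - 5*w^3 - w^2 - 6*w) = -w^5 + w^4 + 5*w^3 + 4*w^2 + 6*w - 12*I*w - 9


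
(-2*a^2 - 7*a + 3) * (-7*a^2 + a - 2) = 14*a^4 + 47*a^3 - 24*a^2 + 17*a - 6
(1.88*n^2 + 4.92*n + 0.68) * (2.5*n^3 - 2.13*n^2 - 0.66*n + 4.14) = 4.7*n^5 + 8.2956*n^4 - 10.0204*n^3 + 3.0876*n^2 + 19.92*n + 2.8152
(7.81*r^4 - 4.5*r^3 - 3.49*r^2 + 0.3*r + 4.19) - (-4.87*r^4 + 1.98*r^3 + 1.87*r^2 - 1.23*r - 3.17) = 12.68*r^4 - 6.48*r^3 - 5.36*r^2 + 1.53*r + 7.36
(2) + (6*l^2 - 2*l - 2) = 6*l^2 - 2*l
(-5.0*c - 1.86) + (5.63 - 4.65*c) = 3.77 - 9.65*c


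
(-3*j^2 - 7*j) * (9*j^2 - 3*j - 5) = -27*j^4 - 54*j^3 + 36*j^2 + 35*j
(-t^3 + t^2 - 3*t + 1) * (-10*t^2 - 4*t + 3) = 10*t^5 - 6*t^4 + 23*t^3 + 5*t^2 - 13*t + 3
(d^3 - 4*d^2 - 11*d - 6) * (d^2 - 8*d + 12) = d^5 - 12*d^4 + 33*d^3 + 34*d^2 - 84*d - 72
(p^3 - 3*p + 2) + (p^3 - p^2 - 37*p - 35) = 2*p^3 - p^2 - 40*p - 33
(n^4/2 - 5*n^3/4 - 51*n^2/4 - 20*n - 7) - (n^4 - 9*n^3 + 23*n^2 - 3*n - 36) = -n^4/2 + 31*n^3/4 - 143*n^2/4 - 17*n + 29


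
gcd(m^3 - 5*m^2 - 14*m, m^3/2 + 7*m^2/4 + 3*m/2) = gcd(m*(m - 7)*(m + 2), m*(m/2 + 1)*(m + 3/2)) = m^2 + 2*m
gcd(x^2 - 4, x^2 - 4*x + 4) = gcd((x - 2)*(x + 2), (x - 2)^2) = x - 2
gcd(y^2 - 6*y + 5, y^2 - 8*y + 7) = y - 1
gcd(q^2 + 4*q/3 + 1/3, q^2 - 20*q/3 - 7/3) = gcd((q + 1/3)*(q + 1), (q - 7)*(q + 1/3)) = q + 1/3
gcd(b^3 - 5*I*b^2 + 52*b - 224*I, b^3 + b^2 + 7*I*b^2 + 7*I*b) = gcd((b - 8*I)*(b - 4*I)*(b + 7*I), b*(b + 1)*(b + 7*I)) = b + 7*I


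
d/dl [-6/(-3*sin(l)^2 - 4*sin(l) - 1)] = -12*(3*sin(l) + 2)*cos(l)/(3*sin(l)^2 + 4*sin(l) + 1)^2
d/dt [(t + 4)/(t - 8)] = -12/(t - 8)^2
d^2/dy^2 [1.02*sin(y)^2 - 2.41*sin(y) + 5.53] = 2.41*sin(y) + 2.04*cos(2*y)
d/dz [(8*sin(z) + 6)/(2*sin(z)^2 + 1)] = 8*(-3*sin(z) + cos(2*z))*cos(z)/(2 - cos(2*z))^2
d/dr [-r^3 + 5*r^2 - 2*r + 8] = -3*r^2 + 10*r - 2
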